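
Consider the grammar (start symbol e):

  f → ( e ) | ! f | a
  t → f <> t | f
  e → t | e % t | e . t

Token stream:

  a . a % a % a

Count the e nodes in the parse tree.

[e [e [e [e [t [f a]]] . [t [f a]]] % [t [f a]]] % [t [f a]]]

4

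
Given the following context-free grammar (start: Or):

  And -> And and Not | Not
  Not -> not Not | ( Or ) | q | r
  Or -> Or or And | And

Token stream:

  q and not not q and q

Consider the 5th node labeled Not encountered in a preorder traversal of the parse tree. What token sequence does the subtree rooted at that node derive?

[Or [And [And [And [Not q]] and [Not not [Not not [Not q]]]] and [Not q]]]

q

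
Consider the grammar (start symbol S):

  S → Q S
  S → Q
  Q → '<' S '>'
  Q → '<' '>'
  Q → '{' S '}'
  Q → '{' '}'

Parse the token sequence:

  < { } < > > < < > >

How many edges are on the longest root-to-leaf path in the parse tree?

5

[S [Q < [S [Q { }] [S [Q < >]]] >] [S [Q < [S [Q < >]] >]]]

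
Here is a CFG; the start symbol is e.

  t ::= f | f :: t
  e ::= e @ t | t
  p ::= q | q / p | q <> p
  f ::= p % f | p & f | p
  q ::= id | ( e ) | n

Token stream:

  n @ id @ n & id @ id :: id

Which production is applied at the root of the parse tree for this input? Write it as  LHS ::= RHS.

[e [e [e [e [t [f [p [q n]]]]] @ [t [f [p [q id]]]]] @ [t [f [p [q n]] & [f [p [q id]]]]]] @ [t [f [p [q id]]] :: [t [f [p [q id]]]]]]

e ::= e @ t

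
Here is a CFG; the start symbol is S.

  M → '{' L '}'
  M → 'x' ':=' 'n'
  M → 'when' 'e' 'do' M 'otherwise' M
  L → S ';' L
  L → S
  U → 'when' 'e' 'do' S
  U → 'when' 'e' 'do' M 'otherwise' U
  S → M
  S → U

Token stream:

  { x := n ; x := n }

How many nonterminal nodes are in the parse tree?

[S [M { [L [S [M x := n]] ; [L [S [M x := n]]]] }]]

8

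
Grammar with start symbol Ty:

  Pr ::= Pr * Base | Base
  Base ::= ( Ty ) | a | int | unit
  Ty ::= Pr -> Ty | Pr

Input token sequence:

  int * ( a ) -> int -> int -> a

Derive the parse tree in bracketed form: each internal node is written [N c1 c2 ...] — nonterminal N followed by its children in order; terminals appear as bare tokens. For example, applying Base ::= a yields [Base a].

[Ty [Pr [Pr [Base int]] * [Base ( [Ty [Pr [Base a]]] )]] -> [Ty [Pr [Base int]] -> [Ty [Pr [Base int]] -> [Ty [Pr [Base a]]]]]]

Ty
Pr -> Ty
Pr * Base -> Ty
Base * Base -> Ty
int * Base -> Ty
int * ( Ty ) -> Ty
int * ( Pr ) -> Ty
int * ( Base ) -> Ty
int * ( a ) -> Ty
int * ( a ) -> Pr -> Ty
int * ( a ) -> Base -> Ty
int * ( a ) -> int -> Ty
int * ( a ) -> int -> Pr -> Ty
int * ( a ) -> int -> Base -> Ty
int * ( a ) -> int -> int -> Ty
int * ( a ) -> int -> int -> Pr
int * ( a ) -> int -> int -> Base
int * ( a ) -> int -> int -> a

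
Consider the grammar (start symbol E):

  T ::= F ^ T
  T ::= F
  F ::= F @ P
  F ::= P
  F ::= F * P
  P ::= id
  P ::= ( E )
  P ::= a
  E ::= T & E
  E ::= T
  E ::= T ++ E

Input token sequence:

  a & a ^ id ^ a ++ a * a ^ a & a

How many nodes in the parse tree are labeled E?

4

[E [T [F [P a]]] & [E [T [F [P a]] ^ [T [F [P id]] ^ [T [F [P a]]]]] ++ [E [T [F [F [P a]] * [P a]] ^ [T [F [P a]]]] & [E [T [F [P a]]]]]]]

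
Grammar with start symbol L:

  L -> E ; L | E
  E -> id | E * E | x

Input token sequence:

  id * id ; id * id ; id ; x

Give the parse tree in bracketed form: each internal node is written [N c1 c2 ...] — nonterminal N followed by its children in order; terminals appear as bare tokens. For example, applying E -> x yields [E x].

L
E ; L
E * E ; L
id * E ; L
id * id ; L
id * id ; E ; L
id * id ; E * E ; L
id * id ; id * E ; L
id * id ; id * id ; L
id * id ; id * id ; E ; L
id * id ; id * id ; id ; L
id * id ; id * id ; id ; E
id * id ; id * id ; id ; x

[L [E [E id] * [E id]] ; [L [E [E id] * [E id]] ; [L [E id] ; [L [E x]]]]]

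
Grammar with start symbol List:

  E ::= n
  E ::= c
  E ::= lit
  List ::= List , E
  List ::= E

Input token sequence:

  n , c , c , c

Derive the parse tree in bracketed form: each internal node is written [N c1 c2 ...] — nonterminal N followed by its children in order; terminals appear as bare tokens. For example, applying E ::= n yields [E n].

List
List , E
List , E , E
List , E , E , E
E , E , E , E
n , E , E , E
n , c , E , E
n , c , c , E
n , c , c , c

[List [List [List [List [E n]] , [E c]] , [E c]] , [E c]]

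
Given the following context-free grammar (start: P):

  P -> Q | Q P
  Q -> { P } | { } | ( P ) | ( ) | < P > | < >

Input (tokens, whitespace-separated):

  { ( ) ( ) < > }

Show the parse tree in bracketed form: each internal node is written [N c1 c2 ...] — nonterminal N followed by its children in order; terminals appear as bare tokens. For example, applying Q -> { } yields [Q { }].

P
Q
{ P }
{ Q P }
{ ( ) P }
{ ( ) Q P }
{ ( ) ( ) P }
{ ( ) ( ) Q }
{ ( ) ( ) < > }

[P [Q { [P [Q ( )] [P [Q ( )] [P [Q < >]]]] }]]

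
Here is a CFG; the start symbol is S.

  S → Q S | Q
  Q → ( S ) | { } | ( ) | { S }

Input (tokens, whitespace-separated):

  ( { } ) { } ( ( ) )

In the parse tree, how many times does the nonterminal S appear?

5

[S [Q ( [S [Q { }]] )] [S [Q { }] [S [Q ( [S [Q ( )]] )]]]]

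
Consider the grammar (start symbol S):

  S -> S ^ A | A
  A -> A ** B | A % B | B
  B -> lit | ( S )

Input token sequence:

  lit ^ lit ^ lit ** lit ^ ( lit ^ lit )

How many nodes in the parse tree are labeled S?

6

[S [S [S [S [A [B lit]]] ^ [A [B lit]]] ^ [A [A [B lit]] ** [B lit]]] ^ [A [B ( [S [S [A [B lit]]] ^ [A [B lit]]] )]]]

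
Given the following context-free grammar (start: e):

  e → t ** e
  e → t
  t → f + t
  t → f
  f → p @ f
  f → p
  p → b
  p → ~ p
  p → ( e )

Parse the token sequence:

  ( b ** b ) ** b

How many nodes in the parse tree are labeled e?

4

[e [t [f [p ( [e [t [f [p b]]] ** [e [t [f [p b]]]]] )]]] ** [e [t [f [p b]]]]]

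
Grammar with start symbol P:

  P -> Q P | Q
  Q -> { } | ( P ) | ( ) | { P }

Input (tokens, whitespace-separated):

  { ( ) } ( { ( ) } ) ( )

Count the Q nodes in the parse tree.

[P [Q { [P [Q ( )]] }] [P [Q ( [P [Q { [P [Q ( )]] }]] )] [P [Q ( )]]]]

6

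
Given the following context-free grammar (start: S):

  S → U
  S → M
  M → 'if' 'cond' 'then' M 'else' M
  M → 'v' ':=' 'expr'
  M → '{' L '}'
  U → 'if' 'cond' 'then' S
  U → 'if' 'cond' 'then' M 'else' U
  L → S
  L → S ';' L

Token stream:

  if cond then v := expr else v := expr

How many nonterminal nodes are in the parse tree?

4

[S [M if cond then [M v := expr] else [M v := expr]]]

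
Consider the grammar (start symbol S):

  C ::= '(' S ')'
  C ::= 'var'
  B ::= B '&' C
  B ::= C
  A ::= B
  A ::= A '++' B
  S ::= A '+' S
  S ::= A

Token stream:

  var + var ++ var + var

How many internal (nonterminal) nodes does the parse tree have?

[S [A [B [C var]]] + [S [A [A [B [C var]]] ++ [B [C var]]] + [S [A [B [C var]]]]]]

15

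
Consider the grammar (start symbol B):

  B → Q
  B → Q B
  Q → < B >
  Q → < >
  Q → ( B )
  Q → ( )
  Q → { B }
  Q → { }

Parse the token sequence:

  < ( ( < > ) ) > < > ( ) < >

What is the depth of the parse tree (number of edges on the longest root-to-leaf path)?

8

[B [Q < [B [Q ( [B [Q ( [B [Q < >]] )]] )]] >] [B [Q < >] [B [Q ( )] [B [Q < >]]]]]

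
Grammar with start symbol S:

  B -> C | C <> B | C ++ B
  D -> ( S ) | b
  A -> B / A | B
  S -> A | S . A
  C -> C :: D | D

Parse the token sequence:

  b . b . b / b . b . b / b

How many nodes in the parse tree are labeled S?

[S [S [S [S [S [A [B [C [D b]]]]] . [A [B [C [D b]]]]] . [A [B [C [D b]]] / [A [B [C [D b]]]]]] . [A [B [C [D b]]]]] . [A [B [C [D b]]] / [A [B [C [D b]]]]]]

5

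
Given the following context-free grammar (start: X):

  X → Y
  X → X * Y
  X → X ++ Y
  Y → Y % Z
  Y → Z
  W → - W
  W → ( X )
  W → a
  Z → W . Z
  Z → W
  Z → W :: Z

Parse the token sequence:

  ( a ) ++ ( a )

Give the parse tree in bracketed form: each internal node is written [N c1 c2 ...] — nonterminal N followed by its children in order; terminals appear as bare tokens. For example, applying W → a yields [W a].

X
X ++ Y
Y ++ Y
Z ++ Y
W ++ Y
( X ) ++ Y
( Y ) ++ Y
( Z ) ++ Y
( W ) ++ Y
( a ) ++ Y
( a ) ++ Z
( a ) ++ W
( a ) ++ ( X )
( a ) ++ ( Y )
( a ) ++ ( Z )
( a ) ++ ( W )
( a ) ++ ( a )

[X [X [Y [Z [W ( [X [Y [Z [W a]]]] )]]]] ++ [Y [Z [W ( [X [Y [Z [W a]]]] )]]]]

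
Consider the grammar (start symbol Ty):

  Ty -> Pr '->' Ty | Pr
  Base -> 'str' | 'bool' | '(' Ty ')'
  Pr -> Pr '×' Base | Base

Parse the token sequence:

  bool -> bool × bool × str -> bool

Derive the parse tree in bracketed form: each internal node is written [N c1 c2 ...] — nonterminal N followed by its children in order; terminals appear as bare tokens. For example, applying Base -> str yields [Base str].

Ty
Pr -> Ty
Base -> Ty
bool -> Ty
bool -> Pr -> Ty
bool -> Pr × Base -> Ty
bool -> Pr × Base × Base -> Ty
bool -> Base × Base × Base -> Ty
bool -> bool × Base × Base -> Ty
bool -> bool × bool × Base -> Ty
bool -> bool × bool × str -> Ty
bool -> bool × bool × str -> Pr
bool -> bool × bool × str -> Base
bool -> bool × bool × str -> bool

[Ty [Pr [Base bool]] -> [Ty [Pr [Pr [Pr [Base bool]] × [Base bool]] × [Base str]] -> [Ty [Pr [Base bool]]]]]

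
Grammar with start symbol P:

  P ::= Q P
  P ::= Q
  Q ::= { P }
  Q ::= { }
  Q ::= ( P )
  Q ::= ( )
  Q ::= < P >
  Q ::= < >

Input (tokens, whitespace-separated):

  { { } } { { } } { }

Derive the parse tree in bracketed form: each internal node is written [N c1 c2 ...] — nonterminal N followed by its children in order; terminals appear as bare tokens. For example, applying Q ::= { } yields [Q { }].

[P [Q { [P [Q { }]] }] [P [Q { [P [Q { }]] }] [P [Q { }]]]]

P
Q P
{ P } P
{ Q } P
{ { } } P
{ { } } Q P
{ { } } { P } P
{ { } } { Q } P
{ { } } { { } } P
{ { } } { { } } Q
{ { } } { { } } { }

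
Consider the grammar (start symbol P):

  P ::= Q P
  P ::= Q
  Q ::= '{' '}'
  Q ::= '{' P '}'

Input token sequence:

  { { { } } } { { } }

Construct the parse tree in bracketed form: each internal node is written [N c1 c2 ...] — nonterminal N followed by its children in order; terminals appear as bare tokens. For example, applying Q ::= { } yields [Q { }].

[P [Q { [P [Q { [P [Q { }]] }]] }] [P [Q { [P [Q { }]] }]]]

P
Q P
{ P } P
{ Q } P
{ { P } } P
{ { Q } } P
{ { { } } } P
{ { { } } } Q
{ { { } } } { P }
{ { { } } } { Q }
{ { { } } } { { } }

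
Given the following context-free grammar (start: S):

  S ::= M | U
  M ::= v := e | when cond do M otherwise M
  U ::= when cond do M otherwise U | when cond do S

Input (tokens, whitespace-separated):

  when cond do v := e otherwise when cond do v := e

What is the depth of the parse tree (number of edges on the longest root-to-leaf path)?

5

[S [U when cond do [M v := e] otherwise [U when cond do [S [M v := e]]]]]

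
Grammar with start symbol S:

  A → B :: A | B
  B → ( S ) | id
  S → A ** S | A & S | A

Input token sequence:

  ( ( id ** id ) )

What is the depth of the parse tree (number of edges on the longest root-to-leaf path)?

[S [A [B ( [S [A [B ( [S [A [B id]] ** [S [A [B id]]]] )]]] )]]]

10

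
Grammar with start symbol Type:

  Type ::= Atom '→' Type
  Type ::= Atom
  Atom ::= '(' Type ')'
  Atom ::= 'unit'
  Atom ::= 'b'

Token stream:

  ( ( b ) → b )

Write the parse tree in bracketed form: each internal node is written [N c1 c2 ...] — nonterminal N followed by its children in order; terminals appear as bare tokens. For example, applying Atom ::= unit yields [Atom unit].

Type
Atom
( Type )
( Atom → Type )
( ( Type ) → Type )
( ( Atom ) → Type )
( ( b ) → Type )
( ( b ) → Atom )
( ( b ) → b )

[Type [Atom ( [Type [Atom ( [Type [Atom b]] )] → [Type [Atom b]]] )]]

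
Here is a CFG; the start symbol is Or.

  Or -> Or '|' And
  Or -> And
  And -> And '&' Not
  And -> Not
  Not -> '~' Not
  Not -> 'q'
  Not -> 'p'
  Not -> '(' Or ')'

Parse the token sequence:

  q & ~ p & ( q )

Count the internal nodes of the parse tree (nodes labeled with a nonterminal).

11

[Or [And [And [And [Not q]] & [Not ~ [Not p]]] & [Not ( [Or [And [Not q]]] )]]]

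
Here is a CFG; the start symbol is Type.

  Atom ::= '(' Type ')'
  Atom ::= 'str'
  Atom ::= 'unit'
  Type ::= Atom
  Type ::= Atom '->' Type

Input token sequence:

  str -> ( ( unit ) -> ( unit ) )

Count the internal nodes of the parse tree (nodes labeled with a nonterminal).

12

[Type [Atom str] -> [Type [Atom ( [Type [Atom ( [Type [Atom unit]] )] -> [Type [Atom ( [Type [Atom unit]] )]]] )]]]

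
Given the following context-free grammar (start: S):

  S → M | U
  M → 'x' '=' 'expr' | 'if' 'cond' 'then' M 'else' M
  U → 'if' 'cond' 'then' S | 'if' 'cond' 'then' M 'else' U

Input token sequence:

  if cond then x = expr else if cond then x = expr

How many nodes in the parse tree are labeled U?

2

[S [U if cond then [M x = expr] else [U if cond then [S [M x = expr]]]]]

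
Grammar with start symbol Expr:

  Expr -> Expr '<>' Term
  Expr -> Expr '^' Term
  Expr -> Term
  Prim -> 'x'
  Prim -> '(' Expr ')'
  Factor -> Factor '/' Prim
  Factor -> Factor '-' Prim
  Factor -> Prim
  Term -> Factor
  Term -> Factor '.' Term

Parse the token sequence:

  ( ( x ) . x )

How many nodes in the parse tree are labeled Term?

[Expr [Term [Factor [Prim ( [Expr [Term [Factor [Prim ( [Expr [Term [Factor [Prim x]]]] )]] . [Term [Factor [Prim x]]]]] )]]]]

4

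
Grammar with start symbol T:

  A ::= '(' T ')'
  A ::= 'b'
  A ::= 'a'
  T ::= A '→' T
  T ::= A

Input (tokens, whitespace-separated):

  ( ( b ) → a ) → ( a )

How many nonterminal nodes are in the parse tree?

12

[T [A ( [T [A ( [T [A b]] )] → [T [A a]]] )] → [T [A ( [T [A a]] )]]]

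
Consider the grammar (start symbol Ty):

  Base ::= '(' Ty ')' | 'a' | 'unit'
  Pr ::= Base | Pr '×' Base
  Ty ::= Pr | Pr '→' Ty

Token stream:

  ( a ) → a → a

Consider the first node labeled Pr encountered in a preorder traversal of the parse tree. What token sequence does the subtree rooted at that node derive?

( a )

[Ty [Pr [Base ( [Ty [Pr [Base a]]] )]] → [Ty [Pr [Base a]] → [Ty [Pr [Base a]]]]]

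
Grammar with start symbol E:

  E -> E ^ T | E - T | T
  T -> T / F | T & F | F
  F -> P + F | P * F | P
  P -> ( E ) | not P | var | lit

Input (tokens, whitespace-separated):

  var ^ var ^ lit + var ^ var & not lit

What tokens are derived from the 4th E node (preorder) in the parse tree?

[E [E [E [E [T [F [P var]]]] ^ [T [F [P var]]]] ^ [T [F [P lit] + [F [P var]]]]] ^ [T [T [F [P var]]] & [F [P not [P lit]]]]]

var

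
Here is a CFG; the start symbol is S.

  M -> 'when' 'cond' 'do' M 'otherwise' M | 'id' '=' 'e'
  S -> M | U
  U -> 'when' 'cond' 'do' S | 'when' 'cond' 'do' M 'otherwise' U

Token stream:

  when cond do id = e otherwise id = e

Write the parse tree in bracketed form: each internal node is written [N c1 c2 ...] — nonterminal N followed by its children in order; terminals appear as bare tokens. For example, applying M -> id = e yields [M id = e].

[S [M when cond do [M id = e] otherwise [M id = e]]]

S
M
when cond do M otherwise M
when cond do id = e otherwise M
when cond do id = e otherwise id = e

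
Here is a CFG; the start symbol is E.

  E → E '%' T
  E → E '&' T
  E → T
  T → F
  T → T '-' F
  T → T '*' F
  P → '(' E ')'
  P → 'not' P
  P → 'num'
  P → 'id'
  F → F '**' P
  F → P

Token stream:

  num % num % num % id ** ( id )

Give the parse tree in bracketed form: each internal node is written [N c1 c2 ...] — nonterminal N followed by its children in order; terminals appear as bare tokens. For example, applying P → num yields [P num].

[E [E [E [E [T [F [P num]]]] % [T [F [P num]]]] % [T [F [P num]]]] % [T [F [F [P id]] ** [P ( [E [T [F [P id]]]] )]]]]

E
E % T
E % T % T
E % T % T % T
T % T % T % T
F % T % T % T
P % T % T % T
num % T % T % T
num % F % T % T
num % P % T % T
num % num % T % T
num % num % F % T
num % num % P % T
num % num % num % T
num % num % num % F
num % num % num % F ** P
num % num % num % P ** P
num % num % num % id ** P
num % num % num % id ** ( E )
num % num % num % id ** ( T )
num % num % num % id ** ( F )
num % num % num % id ** ( P )
num % num % num % id ** ( id )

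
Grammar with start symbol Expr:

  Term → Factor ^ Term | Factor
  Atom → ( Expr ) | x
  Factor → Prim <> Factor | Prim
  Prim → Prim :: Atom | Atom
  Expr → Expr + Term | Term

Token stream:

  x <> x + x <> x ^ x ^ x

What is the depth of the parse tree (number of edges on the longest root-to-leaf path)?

7

[Expr [Expr [Term [Factor [Prim [Atom x]] <> [Factor [Prim [Atom x]]]]]] + [Term [Factor [Prim [Atom x]] <> [Factor [Prim [Atom x]]]] ^ [Term [Factor [Prim [Atom x]]] ^ [Term [Factor [Prim [Atom x]]]]]]]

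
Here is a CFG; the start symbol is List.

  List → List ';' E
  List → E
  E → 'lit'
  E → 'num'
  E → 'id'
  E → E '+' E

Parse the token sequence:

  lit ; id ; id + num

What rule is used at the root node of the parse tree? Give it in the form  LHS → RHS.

[List [List [List [E lit]] ; [E id]] ; [E [E id] + [E num]]]

List → List ';' E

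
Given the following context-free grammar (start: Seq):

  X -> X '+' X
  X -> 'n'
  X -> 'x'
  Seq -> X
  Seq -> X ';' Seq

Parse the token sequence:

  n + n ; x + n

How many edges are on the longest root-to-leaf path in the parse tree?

[Seq [X [X n] + [X n]] ; [Seq [X [X x] + [X n]]]]

4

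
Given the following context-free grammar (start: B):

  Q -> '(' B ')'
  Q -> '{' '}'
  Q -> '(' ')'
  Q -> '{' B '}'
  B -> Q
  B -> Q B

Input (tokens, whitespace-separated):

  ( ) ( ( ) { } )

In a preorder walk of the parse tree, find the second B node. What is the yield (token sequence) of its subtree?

[B [Q ( )] [B [Q ( [B [Q ( )] [B [Q { }]]] )]]]

( ( ) { } )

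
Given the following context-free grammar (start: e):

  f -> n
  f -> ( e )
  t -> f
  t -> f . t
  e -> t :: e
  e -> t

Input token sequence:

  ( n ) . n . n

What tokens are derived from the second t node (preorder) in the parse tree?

[e [t [f ( [e [t [f n]]] )] . [t [f n] . [t [f n]]]]]

n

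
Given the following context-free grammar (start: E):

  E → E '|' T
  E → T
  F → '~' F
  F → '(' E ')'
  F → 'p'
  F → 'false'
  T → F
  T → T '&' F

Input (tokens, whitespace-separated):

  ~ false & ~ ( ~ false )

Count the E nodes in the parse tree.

[E [T [T [F ~ [F false]]] & [F ~ [F ( [E [T [F ~ [F false]]]] )]]]]

2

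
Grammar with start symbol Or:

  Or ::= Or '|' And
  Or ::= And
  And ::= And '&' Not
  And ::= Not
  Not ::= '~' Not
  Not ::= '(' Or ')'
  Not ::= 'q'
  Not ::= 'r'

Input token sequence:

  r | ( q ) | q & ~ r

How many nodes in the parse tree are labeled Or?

4

[Or [Or [Or [And [Not r]]] | [And [Not ( [Or [And [Not q]]] )]]] | [And [And [Not q]] & [Not ~ [Not r]]]]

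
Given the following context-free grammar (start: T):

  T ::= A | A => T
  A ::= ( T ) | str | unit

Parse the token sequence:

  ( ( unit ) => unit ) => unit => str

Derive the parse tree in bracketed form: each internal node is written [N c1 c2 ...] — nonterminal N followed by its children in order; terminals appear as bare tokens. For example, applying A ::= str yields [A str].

T
A => T
( T ) => T
( A => T ) => T
( ( T ) => T ) => T
( ( A ) => T ) => T
( ( unit ) => T ) => T
( ( unit ) => A ) => T
( ( unit ) => unit ) => T
( ( unit ) => unit ) => A => T
( ( unit ) => unit ) => unit => T
( ( unit ) => unit ) => unit => A
( ( unit ) => unit ) => unit => str

[T [A ( [T [A ( [T [A unit]] )] => [T [A unit]]] )] => [T [A unit] => [T [A str]]]]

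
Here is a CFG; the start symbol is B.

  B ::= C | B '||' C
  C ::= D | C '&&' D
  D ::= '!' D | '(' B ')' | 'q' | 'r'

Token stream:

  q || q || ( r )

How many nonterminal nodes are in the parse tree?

[B [B [B [C [D q]]] || [C [D q]]] || [C [D ( [B [C [D r]]] )]]]

12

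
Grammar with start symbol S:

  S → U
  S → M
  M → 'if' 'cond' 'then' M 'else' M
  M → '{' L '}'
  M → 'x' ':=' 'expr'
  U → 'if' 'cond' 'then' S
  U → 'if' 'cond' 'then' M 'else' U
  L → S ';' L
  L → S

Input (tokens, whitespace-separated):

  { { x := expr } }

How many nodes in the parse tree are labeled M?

3

[S [M { [L [S [M { [L [S [M x := expr]]] }]]] }]]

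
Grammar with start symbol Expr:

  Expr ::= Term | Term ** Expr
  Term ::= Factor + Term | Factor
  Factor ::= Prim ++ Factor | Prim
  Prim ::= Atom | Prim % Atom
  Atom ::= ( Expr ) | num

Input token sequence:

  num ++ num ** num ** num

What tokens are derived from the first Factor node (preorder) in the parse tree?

num ++ num

[Expr [Term [Factor [Prim [Atom num]] ++ [Factor [Prim [Atom num]]]]] ** [Expr [Term [Factor [Prim [Atom num]]]] ** [Expr [Term [Factor [Prim [Atom num]]]]]]]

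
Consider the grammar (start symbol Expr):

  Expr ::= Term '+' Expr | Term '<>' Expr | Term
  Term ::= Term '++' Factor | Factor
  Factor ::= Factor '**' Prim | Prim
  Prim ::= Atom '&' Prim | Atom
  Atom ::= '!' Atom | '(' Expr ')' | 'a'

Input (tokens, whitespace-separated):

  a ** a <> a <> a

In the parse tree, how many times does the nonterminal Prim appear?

[Expr [Term [Factor [Factor [Prim [Atom a]]] ** [Prim [Atom a]]]] <> [Expr [Term [Factor [Prim [Atom a]]]] <> [Expr [Term [Factor [Prim [Atom a]]]]]]]

4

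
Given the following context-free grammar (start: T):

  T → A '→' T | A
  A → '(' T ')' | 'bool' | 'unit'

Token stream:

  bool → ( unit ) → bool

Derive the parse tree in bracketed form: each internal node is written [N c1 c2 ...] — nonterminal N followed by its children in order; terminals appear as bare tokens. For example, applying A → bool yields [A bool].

[T [A bool] → [T [A ( [T [A unit]] )] → [T [A bool]]]]

T
A → T
bool → T
bool → A → T
bool → ( T ) → T
bool → ( A ) → T
bool → ( unit ) → T
bool → ( unit ) → A
bool → ( unit ) → bool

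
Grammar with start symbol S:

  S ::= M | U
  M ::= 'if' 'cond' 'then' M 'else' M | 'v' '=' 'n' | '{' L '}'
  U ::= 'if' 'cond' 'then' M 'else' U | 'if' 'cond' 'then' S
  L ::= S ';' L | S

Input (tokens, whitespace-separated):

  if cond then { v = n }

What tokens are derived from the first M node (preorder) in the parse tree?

{ v = n }

[S [U if cond then [S [M { [L [S [M v = n]]] }]]]]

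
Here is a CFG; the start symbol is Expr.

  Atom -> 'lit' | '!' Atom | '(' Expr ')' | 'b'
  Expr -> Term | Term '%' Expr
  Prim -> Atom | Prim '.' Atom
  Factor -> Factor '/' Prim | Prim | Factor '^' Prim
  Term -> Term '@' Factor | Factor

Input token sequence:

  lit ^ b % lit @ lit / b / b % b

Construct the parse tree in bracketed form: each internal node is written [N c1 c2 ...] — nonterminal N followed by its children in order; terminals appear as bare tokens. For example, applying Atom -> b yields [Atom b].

[Expr [Term [Factor [Factor [Prim [Atom lit]]] ^ [Prim [Atom b]]]] % [Expr [Term [Term [Factor [Prim [Atom lit]]]] @ [Factor [Factor [Factor [Prim [Atom lit]]] / [Prim [Atom b]]] / [Prim [Atom b]]]] % [Expr [Term [Factor [Prim [Atom b]]]]]]]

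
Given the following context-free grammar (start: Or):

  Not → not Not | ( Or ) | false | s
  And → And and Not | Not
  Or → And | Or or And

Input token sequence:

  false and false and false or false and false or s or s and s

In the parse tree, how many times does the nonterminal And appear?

[Or [Or [Or [Or [And [And [And [Not false]] and [Not false]] and [Not false]]] or [And [And [Not false]] and [Not false]]] or [And [Not s]]] or [And [And [Not s]] and [Not s]]]

8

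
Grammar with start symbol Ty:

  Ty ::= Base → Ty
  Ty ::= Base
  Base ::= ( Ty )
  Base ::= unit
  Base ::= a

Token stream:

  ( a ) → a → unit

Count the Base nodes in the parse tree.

4

[Ty [Base ( [Ty [Base a]] )] → [Ty [Base a] → [Ty [Base unit]]]]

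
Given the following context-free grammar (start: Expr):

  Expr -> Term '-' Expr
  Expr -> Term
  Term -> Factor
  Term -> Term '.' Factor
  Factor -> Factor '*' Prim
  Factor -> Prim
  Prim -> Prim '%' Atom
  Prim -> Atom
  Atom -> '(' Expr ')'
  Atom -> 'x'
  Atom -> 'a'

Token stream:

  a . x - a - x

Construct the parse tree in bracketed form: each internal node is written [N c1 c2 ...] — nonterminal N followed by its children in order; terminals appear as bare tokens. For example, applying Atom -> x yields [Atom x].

Expr
Term - Expr
Term . Factor - Expr
Factor . Factor - Expr
Prim . Factor - Expr
Atom . Factor - Expr
a . Factor - Expr
a . Prim - Expr
a . Atom - Expr
a . x - Expr
a . x - Term - Expr
a . x - Factor - Expr
a . x - Prim - Expr
a . x - Atom - Expr
a . x - a - Expr
a . x - a - Term
a . x - a - Factor
a . x - a - Prim
a . x - a - Atom
a . x - a - x

[Expr [Term [Term [Factor [Prim [Atom a]]]] . [Factor [Prim [Atom x]]]] - [Expr [Term [Factor [Prim [Atom a]]]] - [Expr [Term [Factor [Prim [Atom x]]]]]]]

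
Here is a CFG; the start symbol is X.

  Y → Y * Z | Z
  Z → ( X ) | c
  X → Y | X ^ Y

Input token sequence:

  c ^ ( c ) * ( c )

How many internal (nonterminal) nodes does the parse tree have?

14

[X [X [Y [Z c]]] ^ [Y [Y [Z ( [X [Y [Z c]]] )]] * [Z ( [X [Y [Z c]]] )]]]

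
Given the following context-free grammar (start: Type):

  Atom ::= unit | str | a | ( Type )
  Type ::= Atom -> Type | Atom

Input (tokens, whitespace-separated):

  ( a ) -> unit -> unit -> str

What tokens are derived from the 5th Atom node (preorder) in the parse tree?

[Type [Atom ( [Type [Atom a]] )] -> [Type [Atom unit] -> [Type [Atom unit] -> [Type [Atom str]]]]]

str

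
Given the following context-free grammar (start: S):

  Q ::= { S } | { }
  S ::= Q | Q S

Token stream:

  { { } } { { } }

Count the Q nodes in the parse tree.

[S [Q { [S [Q { }]] }] [S [Q { [S [Q { }]] }]]]

4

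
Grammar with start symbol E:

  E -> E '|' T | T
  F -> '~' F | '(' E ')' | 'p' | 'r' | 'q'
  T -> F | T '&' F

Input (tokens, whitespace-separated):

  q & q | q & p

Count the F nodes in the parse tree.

[E [E [T [T [F q]] & [F q]]] | [T [T [F q]] & [F p]]]

4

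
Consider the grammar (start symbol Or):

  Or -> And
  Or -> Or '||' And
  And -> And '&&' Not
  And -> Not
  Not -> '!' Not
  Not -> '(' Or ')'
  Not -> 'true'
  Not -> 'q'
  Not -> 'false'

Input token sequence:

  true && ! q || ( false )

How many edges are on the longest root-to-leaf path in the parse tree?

[Or [Or [And [And [Not true]] && [Not ! [Not q]]]] || [And [Not ( [Or [And [Not false]]] )]]]

6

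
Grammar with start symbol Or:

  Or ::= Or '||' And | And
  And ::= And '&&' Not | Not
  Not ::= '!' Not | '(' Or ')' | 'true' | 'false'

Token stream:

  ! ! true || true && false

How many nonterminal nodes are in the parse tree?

10

[Or [Or [And [Not ! [Not ! [Not true]]]]] || [And [And [Not true]] && [Not false]]]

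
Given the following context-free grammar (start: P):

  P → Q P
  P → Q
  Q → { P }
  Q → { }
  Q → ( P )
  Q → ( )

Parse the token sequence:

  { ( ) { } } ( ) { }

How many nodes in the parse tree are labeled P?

[P [Q { [P [Q ( )] [P [Q { }]]] }] [P [Q ( )] [P [Q { }]]]]

5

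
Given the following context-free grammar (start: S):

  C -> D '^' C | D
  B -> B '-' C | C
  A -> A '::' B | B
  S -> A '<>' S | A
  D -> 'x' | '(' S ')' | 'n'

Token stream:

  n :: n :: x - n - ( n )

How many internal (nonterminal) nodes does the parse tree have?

[S [A [A [A [B [C [D n]]]] :: [B [C [D n]]]] :: [B [B [B [C [D x]]] - [C [D n]]] - [C [D ( [S [A [B [C [D n]]]]] )]]]]]

24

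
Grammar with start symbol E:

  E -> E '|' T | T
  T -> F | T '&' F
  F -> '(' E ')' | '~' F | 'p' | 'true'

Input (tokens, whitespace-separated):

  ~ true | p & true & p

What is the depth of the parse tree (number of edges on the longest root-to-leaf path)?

5

[E [E [T [F ~ [F true]]]] | [T [T [T [F p]] & [F true]] & [F p]]]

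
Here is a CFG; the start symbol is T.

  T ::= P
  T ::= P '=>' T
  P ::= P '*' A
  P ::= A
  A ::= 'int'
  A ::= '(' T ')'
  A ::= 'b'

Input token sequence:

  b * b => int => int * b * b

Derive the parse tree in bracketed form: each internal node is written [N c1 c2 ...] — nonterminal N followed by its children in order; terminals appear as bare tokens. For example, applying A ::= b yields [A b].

[T [P [P [A b]] * [A b]] => [T [P [A int]] => [T [P [P [P [A int]] * [A b]] * [A b]]]]]

T
P => T
P * A => T
A * A => T
b * A => T
b * b => T
b * b => P => T
b * b => A => T
b * b => int => T
b * b => int => P
b * b => int => P * A
b * b => int => P * A * A
b * b => int => A * A * A
b * b => int => int * A * A
b * b => int => int * b * A
b * b => int => int * b * b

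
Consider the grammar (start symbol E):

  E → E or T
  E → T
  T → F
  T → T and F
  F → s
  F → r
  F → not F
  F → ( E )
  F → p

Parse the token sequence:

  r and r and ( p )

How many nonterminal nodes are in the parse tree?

10

[E [T [T [T [F r]] and [F r]] and [F ( [E [T [F p]]] )]]]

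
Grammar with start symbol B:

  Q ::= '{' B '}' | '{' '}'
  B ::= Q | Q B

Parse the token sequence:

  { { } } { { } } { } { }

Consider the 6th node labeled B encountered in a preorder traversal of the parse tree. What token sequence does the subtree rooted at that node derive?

[B [Q { [B [Q { }]] }] [B [Q { [B [Q { }]] }] [B [Q { }] [B [Q { }]]]]]

{ }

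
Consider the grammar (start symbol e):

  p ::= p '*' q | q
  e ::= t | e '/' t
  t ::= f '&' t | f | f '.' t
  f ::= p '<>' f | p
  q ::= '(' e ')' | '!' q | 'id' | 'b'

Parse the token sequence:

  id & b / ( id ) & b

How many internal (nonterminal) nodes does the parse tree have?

23

[e [e [t [f [p [q id]]] & [t [f [p [q b]]]]]] / [t [f [p [q ( [e [t [f [p [q id]]]]] )]]] & [t [f [p [q b]]]]]]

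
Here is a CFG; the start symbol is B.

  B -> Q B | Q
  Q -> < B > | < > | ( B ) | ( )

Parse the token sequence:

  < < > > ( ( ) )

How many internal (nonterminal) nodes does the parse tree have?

8

[B [Q < [B [Q < >]] >] [B [Q ( [B [Q ( )]] )]]]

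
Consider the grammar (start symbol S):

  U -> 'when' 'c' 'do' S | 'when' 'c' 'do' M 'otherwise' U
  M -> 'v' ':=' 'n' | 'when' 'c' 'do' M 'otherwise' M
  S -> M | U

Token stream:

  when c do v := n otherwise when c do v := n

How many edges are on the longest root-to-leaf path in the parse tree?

5

[S [U when c do [M v := n] otherwise [U when c do [S [M v := n]]]]]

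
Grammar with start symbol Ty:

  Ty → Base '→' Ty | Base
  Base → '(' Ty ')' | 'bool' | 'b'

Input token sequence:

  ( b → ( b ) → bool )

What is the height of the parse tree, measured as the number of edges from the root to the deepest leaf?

[Ty [Base ( [Ty [Base b] → [Ty [Base ( [Ty [Base b]] )] → [Ty [Base bool]]]] )]]

7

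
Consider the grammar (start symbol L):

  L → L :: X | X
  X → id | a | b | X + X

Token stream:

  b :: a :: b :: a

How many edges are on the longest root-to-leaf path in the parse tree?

[L [L [L [L [X b]] :: [X a]] :: [X b]] :: [X a]]

5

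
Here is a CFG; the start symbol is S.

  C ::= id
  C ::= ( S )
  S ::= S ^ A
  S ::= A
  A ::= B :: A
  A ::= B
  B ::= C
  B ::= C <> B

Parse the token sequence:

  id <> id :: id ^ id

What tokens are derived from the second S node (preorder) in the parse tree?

id <> id :: id

[S [S [A [B [C id] <> [B [C id]]] :: [A [B [C id]]]]] ^ [A [B [C id]]]]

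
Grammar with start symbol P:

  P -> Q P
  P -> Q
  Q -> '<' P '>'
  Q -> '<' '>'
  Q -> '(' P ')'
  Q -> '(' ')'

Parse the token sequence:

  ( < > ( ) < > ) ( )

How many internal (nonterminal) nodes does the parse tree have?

[P [Q ( [P [Q < >] [P [Q ( )] [P [Q < >]]]] )] [P [Q ( )]]]

10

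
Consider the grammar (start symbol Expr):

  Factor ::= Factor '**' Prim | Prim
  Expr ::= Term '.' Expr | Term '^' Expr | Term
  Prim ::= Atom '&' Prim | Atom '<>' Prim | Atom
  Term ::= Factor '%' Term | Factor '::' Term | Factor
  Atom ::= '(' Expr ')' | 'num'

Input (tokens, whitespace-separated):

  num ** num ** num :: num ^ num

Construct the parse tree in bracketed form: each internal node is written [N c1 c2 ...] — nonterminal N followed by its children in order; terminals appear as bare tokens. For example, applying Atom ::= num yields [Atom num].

[Expr [Term [Factor [Factor [Factor [Prim [Atom num]]] ** [Prim [Atom num]]] ** [Prim [Atom num]]] :: [Term [Factor [Prim [Atom num]]]]] ^ [Expr [Term [Factor [Prim [Atom num]]]]]]

Expr
Term ^ Expr
Factor :: Term ^ Expr
Factor ** Prim :: Term ^ Expr
Factor ** Prim ** Prim :: Term ^ Expr
Prim ** Prim ** Prim :: Term ^ Expr
Atom ** Prim ** Prim :: Term ^ Expr
num ** Prim ** Prim :: Term ^ Expr
num ** Atom ** Prim :: Term ^ Expr
num ** num ** Prim :: Term ^ Expr
num ** num ** Atom :: Term ^ Expr
num ** num ** num :: Term ^ Expr
num ** num ** num :: Factor ^ Expr
num ** num ** num :: Prim ^ Expr
num ** num ** num :: Atom ^ Expr
num ** num ** num :: num ^ Expr
num ** num ** num :: num ^ Term
num ** num ** num :: num ^ Factor
num ** num ** num :: num ^ Prim
num ** num ** num :: num ^ Atom
num ** num ** num :: num ^ num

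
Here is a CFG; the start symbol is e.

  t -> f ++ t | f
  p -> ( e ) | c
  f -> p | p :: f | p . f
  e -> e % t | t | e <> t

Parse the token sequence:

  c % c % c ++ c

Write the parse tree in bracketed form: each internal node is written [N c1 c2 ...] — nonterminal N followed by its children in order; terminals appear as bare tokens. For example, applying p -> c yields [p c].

[e [e [e [t [f [p c]]]] % [t [f [p c]]]] % [t [f [p c]] ++ [t [f [p c]]]]]

e
e % t
e % t % t
t % t % t
f % t % t
p % t % t
c % t % t
c % f % t
c % p % t
c % c % t
c % c % f ++ t
c % c % p ++ t
c % c % c ++ t
c % c % c ++ f
c % c % c ++ p
c % c % c ++ c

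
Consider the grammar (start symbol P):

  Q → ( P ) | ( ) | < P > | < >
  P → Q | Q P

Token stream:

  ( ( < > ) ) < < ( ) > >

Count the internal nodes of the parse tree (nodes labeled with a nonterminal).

[P [Q ( [P [Q ( [P [Q < >]] )]] )] [P [Q < [P [Q < [P [Q ( )]] >]] >]]]

12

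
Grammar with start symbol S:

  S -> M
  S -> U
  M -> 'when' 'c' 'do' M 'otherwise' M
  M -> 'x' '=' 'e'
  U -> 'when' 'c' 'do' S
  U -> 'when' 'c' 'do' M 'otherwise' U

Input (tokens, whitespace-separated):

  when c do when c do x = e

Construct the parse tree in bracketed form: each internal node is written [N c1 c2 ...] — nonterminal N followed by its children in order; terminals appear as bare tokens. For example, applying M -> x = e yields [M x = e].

[S [U when c do [S [U when c do [S [M x = e]]]]]]

S
U
when c do S
when c do U
when c do when c do S
when c do when c do M
when c do when c do x = e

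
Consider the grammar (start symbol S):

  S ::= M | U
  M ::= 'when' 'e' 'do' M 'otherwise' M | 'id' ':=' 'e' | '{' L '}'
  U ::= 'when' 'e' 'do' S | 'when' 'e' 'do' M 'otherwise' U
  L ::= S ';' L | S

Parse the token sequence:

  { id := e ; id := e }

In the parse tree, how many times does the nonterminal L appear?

2

[S [M { [L [S [M id := e]] ; [L [S [M id := e]]]] }]]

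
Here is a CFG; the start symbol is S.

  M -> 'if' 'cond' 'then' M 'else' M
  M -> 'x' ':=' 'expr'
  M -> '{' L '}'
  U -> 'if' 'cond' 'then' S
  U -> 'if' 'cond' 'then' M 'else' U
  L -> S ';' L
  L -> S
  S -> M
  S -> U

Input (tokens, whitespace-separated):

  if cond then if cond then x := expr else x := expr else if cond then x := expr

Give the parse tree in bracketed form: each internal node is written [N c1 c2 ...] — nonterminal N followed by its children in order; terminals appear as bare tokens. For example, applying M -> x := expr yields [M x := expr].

[S [U if cond then [M if cond then [M x := expr] else [M x := expr]] else [U if cond then [S [M x := expr]]]]]

S
U
if cond then M else U
if cond then if cond then M else M else U
if cond then if cond then x := expr else M else U
if cond then if cond then x := expr else x := expr else U
if cond then if cond then x := expr else x := expr else if cond then S
if cond then if cond then x := expr else x := expr else if cond then M
if cond then if cond then x := expr else x := expr else if cond then x := expr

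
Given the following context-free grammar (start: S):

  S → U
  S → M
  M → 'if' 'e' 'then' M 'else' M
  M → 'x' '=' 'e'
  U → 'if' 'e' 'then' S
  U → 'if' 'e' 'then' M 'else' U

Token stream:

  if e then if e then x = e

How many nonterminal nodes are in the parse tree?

[S [U if e then [S [U if e then [S [M x = e]]]]]]

6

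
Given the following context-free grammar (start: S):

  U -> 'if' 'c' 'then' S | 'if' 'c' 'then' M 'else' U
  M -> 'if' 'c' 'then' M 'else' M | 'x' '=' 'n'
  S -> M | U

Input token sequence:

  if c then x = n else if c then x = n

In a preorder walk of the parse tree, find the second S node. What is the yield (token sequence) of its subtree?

x = n

[S [U if c then [M x = n] else [U if c then [S [M x = n]]]]]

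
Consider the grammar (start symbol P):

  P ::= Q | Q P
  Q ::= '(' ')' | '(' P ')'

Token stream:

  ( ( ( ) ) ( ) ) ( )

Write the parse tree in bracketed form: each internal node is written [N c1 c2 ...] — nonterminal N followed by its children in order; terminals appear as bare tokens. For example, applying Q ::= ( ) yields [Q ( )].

P
Q P
( P ) P
( Q P ) P
( ( P ) P ) P
( ( Q ) P ) P
( ( ( ) ) P ) P
( ( ( ) ) Q ) P
( ( ( ) ) ( ) ) P
( ( ( ) ) ( ) ) Q
( ( ( ) ) ( ) ) ( )

[P [Q ( [P [Q ( [P [Q ( )]] )] [P [Q ( )]]] )] [P [Q ( )]]]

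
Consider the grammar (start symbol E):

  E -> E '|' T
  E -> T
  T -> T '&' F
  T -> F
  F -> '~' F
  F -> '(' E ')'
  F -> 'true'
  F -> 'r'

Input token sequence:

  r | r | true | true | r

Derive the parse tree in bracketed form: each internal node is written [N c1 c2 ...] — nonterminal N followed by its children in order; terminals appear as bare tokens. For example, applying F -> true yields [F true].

E
E | T
E | T | T
E | T | T | T
E | T | T | T | T
T | T | T | T | T
F | T | T | T | T
r | T | T | T | T
r | F | T | T | T
r | r | T | T | T
r | r | F | T | T
r | r | true | T | T
r | r | true | F | T
r | r | true | true | T
r | r | true | true | F
r | r | true | true | r

[E [E [E [E [E [T [F r]]] | [T [F r]]] | [T [F true]]] | [T [F true]]] | [T [F r]]]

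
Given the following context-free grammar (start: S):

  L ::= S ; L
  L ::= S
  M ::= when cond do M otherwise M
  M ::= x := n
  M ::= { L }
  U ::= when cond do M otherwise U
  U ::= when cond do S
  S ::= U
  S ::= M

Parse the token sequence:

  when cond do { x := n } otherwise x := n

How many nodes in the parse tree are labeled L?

[S [M when cond do [M { [L [S [M x := n]]] }] otherwise [M x := n]]]

1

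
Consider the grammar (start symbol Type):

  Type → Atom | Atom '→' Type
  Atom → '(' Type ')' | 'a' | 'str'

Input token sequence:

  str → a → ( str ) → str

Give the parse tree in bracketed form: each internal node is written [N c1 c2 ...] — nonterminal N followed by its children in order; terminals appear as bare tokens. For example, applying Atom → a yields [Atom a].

[Type [Atom str] → [Type [Atom a] → [Type [Atom ( [Type [Atom str]] )] → [Type [Atom str]]]]]

Type
Atom → Type
str → Type
str → Atom → Type
str → a → Type
str → a → Atom → Type
str → a → ( Type ) → Type
str → a → ( Atom ) → Type
str → a → ( str ) → Type
str → a → ( str ) → Atom
str → a → ( str ) → str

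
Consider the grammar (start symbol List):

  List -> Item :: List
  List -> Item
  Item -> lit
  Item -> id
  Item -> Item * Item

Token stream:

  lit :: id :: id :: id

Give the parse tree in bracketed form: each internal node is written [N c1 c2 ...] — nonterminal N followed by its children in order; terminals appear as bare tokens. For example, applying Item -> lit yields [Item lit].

[List [Item lit] :: [List [Item id] :: [List [Item id] :: [List [Item id]]]]]

List
Item :: List
lit :: List
lit :: Item :: List
lit :: id :: List
lit :: id :: Item :: List
lit :: id :: id :: List
lit :: id :: id :: Item
lit :: id :: id :: id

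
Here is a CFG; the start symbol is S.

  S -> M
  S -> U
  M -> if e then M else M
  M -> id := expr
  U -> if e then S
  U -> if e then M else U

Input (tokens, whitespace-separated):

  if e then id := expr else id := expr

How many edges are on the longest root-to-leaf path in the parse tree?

3

[S [M if e then [M id := expr] else [M id := expr]]]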